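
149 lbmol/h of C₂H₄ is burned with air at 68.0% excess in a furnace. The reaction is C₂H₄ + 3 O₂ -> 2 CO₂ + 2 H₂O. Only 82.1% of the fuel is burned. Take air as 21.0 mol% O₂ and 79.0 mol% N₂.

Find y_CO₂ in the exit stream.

Stoichiometric O₂ = 3 × 149 = 447 lbmol/h; O₂ fed = 447 × 1.680 = 751 lbmol/h.
N₂ fed = 751 × 79/21 = 2825 lbmol/h.
Fuel reacted = 0.821 × 149 → ξ = 122.3 lbmol/h.
Outlet (n = n₀ + ν ξ):
  C₂H₄: 149 − 1(122.3) = 26.67
  O₂: 751 − 3(122.3) = 384
  N₂: 2825 (inert)
  CO₂: 0 + 2(122.3) = 244.7
  H₂O: 0 + 2(122.3) = 244.7
Total out = 3725 lbmol/h; y_CO₂ = 244.7 / 3725 = 0.06568.

0.0657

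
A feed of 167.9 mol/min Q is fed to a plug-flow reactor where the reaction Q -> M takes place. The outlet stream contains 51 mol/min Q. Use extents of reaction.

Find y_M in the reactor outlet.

0.696

For Q: n = n₀ − 1ξ → 51 = 167.9 − 1ξ, giving ξ = 116.9 mol/min.
Outlet amounts (n = n₀ + ν ξ):
  Q: 167.9 − 1(116.9) = 51
  M: 0 + 1(116.9) = 116.9
Total out = 167.9 mol/min; y_M = 116.9 / 167.9 = 0.6962.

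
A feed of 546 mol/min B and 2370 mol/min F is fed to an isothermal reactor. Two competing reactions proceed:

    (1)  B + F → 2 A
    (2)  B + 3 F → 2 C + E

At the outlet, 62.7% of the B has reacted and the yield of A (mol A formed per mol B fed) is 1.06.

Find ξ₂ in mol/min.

Yield of A: 2ξ₁ / 546 = 1.06 → ξ₁ = 289.4 mol/min.
Conversion of B: 1ξ₁ + 1ξ₂ = 0.627 × 546 = 342.3 → ξ₂ = 52.96 mol/min.
Outlet amounts (n = n₀ + Σ ν·ξ):
  B: 546 − 1(289.4) − 1(52.96) = 203.7
  F: 2370 − 1(289.4) − 3(52.96) = 1922
  A: 0 + 2(289.4) = 578.8
  C: 0 + 2(52.96) = 105.9
  E: 0 + 1(52.96) = 52.96

ξ₂ = 53 mol/min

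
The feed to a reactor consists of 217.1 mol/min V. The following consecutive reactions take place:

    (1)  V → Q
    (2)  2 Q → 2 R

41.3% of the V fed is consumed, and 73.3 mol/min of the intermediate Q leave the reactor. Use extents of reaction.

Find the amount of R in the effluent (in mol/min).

Conversion of V: V consumed = 1ξ₁ = 0.413 × 217.1 → ξ₁ = 89.66 mol/min.
Q balance: n_Q = 0 + 1ξ₁ − 2ξ₂ = 73.3 → ξ₂ = (1·89.66 − 73.3)/2 = 8.181 mol/min.
Outlet amounts (n = n₀ + Σ ν·ξ):
  V: 217.1 − 1(89.66) = 127.4
  Q: 0 + 1(89.66) − 2(8.181) = 73.3
  R: 0 + 2(8.181) = 16.36

16.4 mol/min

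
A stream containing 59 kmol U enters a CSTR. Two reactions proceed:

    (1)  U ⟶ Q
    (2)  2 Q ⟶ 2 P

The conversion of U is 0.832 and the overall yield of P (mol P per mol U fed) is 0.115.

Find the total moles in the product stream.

Conversion of U: U consumed = 1ξ₁ = 0.832 × 59 → ξ₁ = 49.09 kmol.
Yield of P: 2ξ₂ / 59 = 0.115 → ξ₂ = 3.393 kmol.
Outlet amounts (n = n₀ + Σ ν·ξ):
  U: 59 − 1(49.09) = 9.912
  Q: 0 + 1(49.09) − 2(3.393) = 42.3
  P: 0 + 2(3.393) = 6.785
Total out = 9.912 + 42.3 + 6.785 = 59 kmol.

59 kmol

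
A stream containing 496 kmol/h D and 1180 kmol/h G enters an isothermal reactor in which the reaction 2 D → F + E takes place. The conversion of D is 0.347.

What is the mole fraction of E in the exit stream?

0.0513

D reacted = 0.347 × 496 = 172.1 kmol/h; ν_D = −2, so ξ = 172.1/2 = 86.06 kmol/h.
Outlet amounts (n = n₀ + ν ξ):
  D: 496 − 2(86.06) = 323.9
  F: 0 + 1(86.06) = 86.06
  E: 0 + 1(86.06) = 86.06
  G: 1180 (inert)
Total out = 1676 kmol/h; y_E = 86.06 / 1676 = 0.05135.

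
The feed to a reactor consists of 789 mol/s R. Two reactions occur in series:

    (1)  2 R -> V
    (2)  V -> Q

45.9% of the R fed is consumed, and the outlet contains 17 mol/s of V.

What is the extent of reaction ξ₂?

ξ₂ = 164 mol/s

Conversion of R: R consumed = 2ξ₁ = 0.459 × 789 → ξ₁ = 181.1 mol/s.
V balance: n_V = 0 + 1ξ₁ − 1ξ₂ = 17 → ξ₂ = (1·181.1 − 17)/1 = 164.1 mol/s.
Outlet amounts (n = n₀ + Σ ν·ξ):
  R: 789 − 2(181.1) = 426.8
  V: 0 + 1(181.1) − 1(164.1) = 17
  Q: 0 + 1(164.1) = 164.1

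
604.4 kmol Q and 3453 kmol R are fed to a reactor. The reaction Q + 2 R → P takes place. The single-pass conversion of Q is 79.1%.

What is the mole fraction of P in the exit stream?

0.154

Q reacted = 0.791 × 604.4 = 478.1 kmol; ν_Q = −1, so ξ = 478.1/1 = 478.1 kmol.
Outlet amounts (n = n₀ + ν ξ):
  Q: 604.4 − 1(478.1) = 126.3
  R: 3453 − 2(478.1) = 2497
  P: 0 + 1(478.1) = 478.1
Total out = 3101 kmol; y_P = 478.1 / 3101 = 0.1542.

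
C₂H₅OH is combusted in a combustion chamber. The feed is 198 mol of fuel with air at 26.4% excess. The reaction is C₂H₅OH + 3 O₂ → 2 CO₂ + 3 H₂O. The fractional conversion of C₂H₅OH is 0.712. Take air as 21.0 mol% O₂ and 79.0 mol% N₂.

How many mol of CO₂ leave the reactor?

282 mol

Stoichiometric O₂ = 3 × 198 = 594 mol; O₂ fed = 594 × 1.264 = 750.8 mol.
N₂ fed = 750.8 × 79/21 = 2824 mol.
Fuel reacted = 0.712 × 198 → ξ = 141 mol.
Outlet (n = n₀ + ν ξ):
  C₂H₅OH: 198 − 1(141) = 57.02
  O₂: 750.8 − 3(141) = 327.9
  N₂: 2824 (inert)
  CO₂: 0 + 2(141) = 282
  H₂O: 0 + 3(141) = 422.9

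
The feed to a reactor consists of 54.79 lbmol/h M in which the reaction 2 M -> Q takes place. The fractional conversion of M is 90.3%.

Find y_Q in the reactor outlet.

0.823

M reacted = 0.903 × 54.79 = 49.48 lbmol/h; ν_M = −2, so ξ = 49.48/2 = 24.74 lbmol/h.
Outlet amounts (n = n₀ + ν ξ):
  M: 54.79 − 2(24.74) = 5.315
  Q: 0 + 1(24.74) = 24.74
Total out = 30.05 lbmol/h; y_Q = 24.74 / 30.05 = 0.8232.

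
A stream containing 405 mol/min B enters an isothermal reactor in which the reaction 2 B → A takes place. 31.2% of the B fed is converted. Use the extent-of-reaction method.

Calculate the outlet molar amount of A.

B reacted = 0.312 × 405 = 126.4 mol/min; ν_B = −2, so ξ = 126.4/2 = 63.18 mol/min.
Outlet amounts (n = n₀ + ν ξ):
  B: 405 − 2(63.18) = 278.6
  A: 0 + 1(63.18) = 63.18

63.2 mol/min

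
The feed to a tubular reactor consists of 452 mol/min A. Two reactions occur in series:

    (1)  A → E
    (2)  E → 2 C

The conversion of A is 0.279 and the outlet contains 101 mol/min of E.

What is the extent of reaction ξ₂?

Conversion of A: A consumed = 1ξ₁ = 0.279 × 452 → ξ₁ = 126.1 mol/min.
E balance: n_E = 0 + 1ξ₁ − 1ξ₂ = 101 → ξ₂ = (1·126.1 − 101)/1 = 25.11 mol/min.
Outlet amounts (n = n₀ + Σ ν·ξ):
  A: 452 − 1(126.1) = 325.9
  E: 0 + 1(126.1) − 1(25.11) = 101
  C: 0 + 2(25.11) = 50.22

ξ₂ = 25.1 mol/min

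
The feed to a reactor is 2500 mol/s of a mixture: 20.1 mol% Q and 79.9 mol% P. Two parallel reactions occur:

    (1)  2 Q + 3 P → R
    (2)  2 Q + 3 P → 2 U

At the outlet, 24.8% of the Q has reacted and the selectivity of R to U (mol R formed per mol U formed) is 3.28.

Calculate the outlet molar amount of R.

Conversion of Q: Q consumed = 0.248 × 502.5 = 124.6 mol/s = 2ξ₁ + 2ξ₂.
Selectivity: 1ξ₁ / (2ξ₂) = 3.28 → ξ₁ = 6.56 ξ₂.
Substitute: (2·6.56 + 2) ξ₂ = 124.6 → ξ₂ = 8.242 mol/s, ξ₁ = 54.07 mol/s.
Outlet amounts (n = n₀ + Σ ν·ξ):
  Q: 502.5 − 2(54.07) − 2(8.242) = 377.9
  P: 1998 − 3(54.07) − 3(8.242) = 1811
  R: 0 + 1(54.07) = 54.07
  U: 0 + 2(8.242) = 16.48

54.1 mol/s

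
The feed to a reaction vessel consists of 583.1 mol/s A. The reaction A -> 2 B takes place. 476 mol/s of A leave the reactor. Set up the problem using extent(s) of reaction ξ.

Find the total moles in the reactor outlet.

For A: n = n₀ − 1ξ → 476 = 583.1 − 1ξ, giving ξ = 107.1 mol/s.
Outlet amounts (n = n₀ + ν ξ):
  A: 583.1 − 1(107.1) = 476
  B: 0 + 2(107.1) = 214.2
Total out = 476 + 214.2 = 690.2 mol/s.

690 mol/s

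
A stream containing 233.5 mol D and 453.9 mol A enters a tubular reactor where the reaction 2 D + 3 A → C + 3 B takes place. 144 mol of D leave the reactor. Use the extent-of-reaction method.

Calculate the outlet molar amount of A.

320 mol

For D: n = n₀ − 2ξ → 144 = 233.5 − 2ξ, giving ξ = 44.75 mol.
Outlet amounts (n = n₀ + ν ξ):
  D: 233.5 − 2(44.75) = 144
  A: 453.9 − 3(44.75) = 319.6
  C: 0 + 1(44.75) = 44.75
  B: 0 + 3(44.75) = 134.2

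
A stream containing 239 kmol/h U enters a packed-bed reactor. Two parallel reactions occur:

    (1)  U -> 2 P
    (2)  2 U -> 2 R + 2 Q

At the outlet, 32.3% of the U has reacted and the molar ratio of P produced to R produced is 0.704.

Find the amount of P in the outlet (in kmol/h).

Conversion of U: U consumed = 0.323 × 239 = 77.2 kmol/h = 1ξ₁ + 2ξ₂.
Selectivity: 2ξ₁ / (2ξ₂) = 0.704 → ξ₁ = 0.704 ξ₂.
Substitute: (1·0.704 + 2) ξ₂ = 77.2 → ξ₂ = 28.55 kmol/h, ξ₁ = 20.1 kmol/h.
Outlet amounts (n = n₀ + Σ ν·ξ):
  U: 239 − 1(20.1) − 2(28.55) = 161.8
  P: 0 + 2(20.1) = 40.2
  R: 0 + 2(28.55) = 57.1
  Q: 0 + 2(28.55) = 57.1

40.2 kmol/h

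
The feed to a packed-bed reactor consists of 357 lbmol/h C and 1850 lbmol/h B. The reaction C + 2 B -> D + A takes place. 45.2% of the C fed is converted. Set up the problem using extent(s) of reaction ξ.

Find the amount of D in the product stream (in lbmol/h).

C reacted = 0.452 × 357 = 161.4 lbmol/h; ν_C = −1, so ξ = 161.4/1 = 161.4 lbmol/h.
Outlet amounts (n = n₀ + ν ξ):
  C: 357 − 1(161.4) = 195.6
  B: 1850 − 2(161.4) = 1527
  D: 0 + 1(161.4) = 161.4
  A: 0 + 1(161.4) = 161.4

161 lbmol/h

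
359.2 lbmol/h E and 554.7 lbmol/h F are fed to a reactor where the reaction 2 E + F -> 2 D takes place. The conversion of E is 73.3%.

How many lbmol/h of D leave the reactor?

E reacted = 0.733 × 359.2 = 263.3 lbmol/h; ν_E = −2, so ξ = 263.3/2 = 131.6 lbmol/h.
Outlet amounts (n = n₀ + ν ξ):
  E: 359.2 − 2(131.6) = 95.91
  F: 554.7 − 1(131.6) = 423.1
  D: 0 + 2(131.6) = 263.3

263 lbmol/h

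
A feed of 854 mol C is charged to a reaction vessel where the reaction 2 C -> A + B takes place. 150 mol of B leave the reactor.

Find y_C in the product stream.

0.649

For B: n = n₀ + 1ξ → 150 = 0 + 1ξ, giving ξ = 150 mol.
Outlet amounts (n = n₀ + ν ξ):
  C: 854 − 2(150) = 554
  A: 0 + 1(150) = 150
  B: 0 + 1(150) = 150
Total out = 854 mol; y_C = 554 / 854 = 0.6487.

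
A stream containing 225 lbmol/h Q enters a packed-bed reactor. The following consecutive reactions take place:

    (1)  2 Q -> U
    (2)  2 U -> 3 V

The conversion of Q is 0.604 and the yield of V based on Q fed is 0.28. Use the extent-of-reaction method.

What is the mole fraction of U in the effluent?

Conversion of Q: Q consumed = 2ξ₁ = 0.604 × 225 → ξ₁ = 67.95 lbmol/h.
Yield of V: 3ξ₂ / 225 = 0.28 → ξ₂ = 21 lbmol/h.
Outlet amounts (n = n₀ + Σ ν·ξ):
  Q: 225 − 2(67.95) = 89.1
  U: 0 + 1(67.95) − 2(21) = 25.95
  V: 0 + 3(21) = 63
Total out = 178.1 lbmol/h; y_U = 25.95 / 178.1 = 0.1457.

0.146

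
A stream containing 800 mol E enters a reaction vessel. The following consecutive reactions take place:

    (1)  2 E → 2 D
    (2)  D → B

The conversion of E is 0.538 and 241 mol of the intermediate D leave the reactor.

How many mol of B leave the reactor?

Conversion of E: E consumed = 2ξ₁ = 0.538 × 800 → ξ₁ = 215.2 mol.
D balance: n_D = 0 + 2ξ₁ − 1ξ₂ = 241 → ξ₂ = (2·215.2 − 241)/1 = 189.4 mol.
Outlet amounts (n = n₀ + Σ ν·ξ):
  E: 800 − 2(215.2) = 369.6
  D: 0 + 2(215.2) − 1(189.4) = 241
  B: 0 + 1(189.4) = 189.4

189 mol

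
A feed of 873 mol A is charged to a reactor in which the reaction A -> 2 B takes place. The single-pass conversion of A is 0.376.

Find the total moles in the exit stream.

A reacted = 0.376 × 873 = 328.2 mol; ν_A = −1, so ξ = 328.2/1 = 328.2 mol.
Outlet amounts (n = n₀ + ν ξ):
  A: 873 − 1(328.2) = 544.8
  B: 0 + 2(328.2) = 656.5
Total out = 544.8 + 656.5 = 1201 mol.

1200 mol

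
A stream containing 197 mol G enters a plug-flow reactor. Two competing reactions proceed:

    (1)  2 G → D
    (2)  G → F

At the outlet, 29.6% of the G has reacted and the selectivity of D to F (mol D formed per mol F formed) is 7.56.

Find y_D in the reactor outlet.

0.161

Conversion of G: G consumed = 0.296 × 197 = 58.31 mol = 2ξ₁ + 1ξ₂.
Selectivity: 1ξ₁ / (1ξ₂) = 7.56 → ξ₁ = 7.56 ξ₂.
Substitute: (2·7.56 + 1) ξ₂ = 58.31 → ξ₂ = 3.617 mol, ξ₁ = 27.35 mol.
Outlet amounts (n = n₀ + Σ ν·ξ):
  G: 197 − 2(27.35) − 1(3.617) = 138.7
  D: 0 + 1(27.35) = 27.35
  F: 0 + 1(3.617) = 3.617
Total out = 169.7 mol; y_D = 27.35 / 169.7 = 0.1612.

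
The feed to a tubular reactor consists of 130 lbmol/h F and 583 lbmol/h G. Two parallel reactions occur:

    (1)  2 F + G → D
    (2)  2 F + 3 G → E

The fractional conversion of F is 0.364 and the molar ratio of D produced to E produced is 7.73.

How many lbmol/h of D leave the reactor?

20.9 lbmol/h

Conversion of F: F consumed = 0.364 × 130 = 47.32 lbmol/h = 2ξ₁ + 2ξ₂.
Selectivity: 1ξ₁ / (1ξ₂) = 7.73 → ξ₁ = 7.73 ξ₂.
Substitute: (2·7.73 + 2) ξ₂ = 47.32 → ξ₂ = 2.71 lbmol/h, ξ₁ = 20.95 lbmol/h.
Outlet amounts (n = n₀ + Σ ν·ξ):
  F: 130 − 2(20.95) − 2(2.71) = 82.68
  G: 583 − 1(20.95) − 3(2.71) = 553.9
  D: 0 + 1(20.95) = 20.95
  E: 0 + 1(2.71) = 2.71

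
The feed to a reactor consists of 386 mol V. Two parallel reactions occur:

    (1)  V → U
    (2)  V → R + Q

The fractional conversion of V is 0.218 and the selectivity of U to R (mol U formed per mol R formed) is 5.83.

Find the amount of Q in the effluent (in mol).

12.3 mol

Conversion of V: V consumed = 0.218 × 386 = 84.15 mol = 1ξ₁ + 1ξ₂.
Selectivity: 1ξ₁ / (1ξ₂) = 5.83 → ξ₁ = 5.83 ξ₂.
Substitute: (1·5.83 + 1) ξ₂ = 84.15 → ξ₂ = 12.32 mol, ξ₁ = 71.83 mol.
Outlet amounts (n = n₀ + Σ ν·ξ):
  V: 386 − 1(71.83) − 1(12.32) = 301.9
  U: 0 + 1(71.83) = 71.83
  R: 0 + 1(12.32) = 12.32
  Q: 0 + 1(12.32) = 12.32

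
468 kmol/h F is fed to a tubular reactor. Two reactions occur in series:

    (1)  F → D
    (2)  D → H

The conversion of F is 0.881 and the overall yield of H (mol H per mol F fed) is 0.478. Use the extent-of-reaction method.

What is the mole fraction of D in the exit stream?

Conversion of F: F consumed = 1ξ₁ = 0.881 × 468 → ξ₁ = 412.3 kmol/h.
Yield of H: 1ξ₂ / 468 = 0.478 → ξ₂ = 223.7 kmol/h.
Outlet amounts (n = n₀ + Σ ν·ξ):
  F: 468 − 1(412.3) = 55.69
  D: 0 + 1(412.3) − 1(223.7) = 188.6
  H: 0 + 1(223.7) = 223.7
Total out = 468 kmol/h; y_D = 188.6 / 468 = 0.403.

0.403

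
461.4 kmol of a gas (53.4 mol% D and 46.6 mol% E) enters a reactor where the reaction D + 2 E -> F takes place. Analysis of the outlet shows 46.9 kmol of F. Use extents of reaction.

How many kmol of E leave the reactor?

121 kmol

For F: n = n₀ + 1ξ → 46.9 = 0 + 1ξ, giving ξ = 46.9 kmol.
Outlet amounts (n = n₀ + ν ξ):
  D: 246.4 − 1(46.9) = 199.5
  E: 215 − 2(46.9) = 121.2
  F: 0 + 1(46.9) = 46.9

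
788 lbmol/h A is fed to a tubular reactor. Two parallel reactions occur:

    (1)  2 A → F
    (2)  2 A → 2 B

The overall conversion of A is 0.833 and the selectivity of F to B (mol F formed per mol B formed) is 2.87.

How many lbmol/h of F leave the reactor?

280 lbmol/h

Conversion of A: A consumed = 0.833 × 788 = 656.4 lbmol/h = 2ξ₁ + 2ξ₂.
Selectivity: 1ξ₁ / (2ξ₂) = 2.87 → ξ₁ = 5.74 ξ₂.
Substitute: (2·5.74 + 2) ξ₂ = 656.4 → ξ₂ = 48.69 lbmol/h, ξ₁ = 279.5 lbmol/h.
Outlet amounts (n = n₀ + Σ ν·ξ):
  A: 788 − 2(279.5) − 2(48.69) = 131.6
  F: 0 + 1(279.5) = 279.5
  B: 0 + 2(48.69) = 97.39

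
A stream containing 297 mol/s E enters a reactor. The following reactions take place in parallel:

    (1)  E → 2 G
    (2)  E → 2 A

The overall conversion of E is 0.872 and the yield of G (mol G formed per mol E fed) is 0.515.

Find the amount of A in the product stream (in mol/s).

Yield of G: 2ξ₁ / 297 = 0.515 → ξ₁ = 76.48 mol/s.
Conversion of E: 1ξ₁ + 1ξ₂ = 0.872 × 297 = 259 → ξ₂ = 182.5 mol/s.
Outlet amounts (n = n₀ + Σ ν·ξ):
  E: 297 − 1(76.48) − 1(182.5) = 38.02
  G: 0 + 2(76.48) = 153
  A: 0 + 2(182.5) = 365

365 mol/s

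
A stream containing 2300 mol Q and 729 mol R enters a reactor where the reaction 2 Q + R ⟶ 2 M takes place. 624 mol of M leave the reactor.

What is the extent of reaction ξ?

ξ = 312 mol

For M: n = n₀ + 2ξ → 624 = 0 + 2ξ, giving ξ = 312 mol.
Outlet amounts (n = n₀ + ν ξ):
  Q: 2300 − 2(312) = 1676
  R: 729 − 1(312) = 417
  M: 0 + 2(312) = 624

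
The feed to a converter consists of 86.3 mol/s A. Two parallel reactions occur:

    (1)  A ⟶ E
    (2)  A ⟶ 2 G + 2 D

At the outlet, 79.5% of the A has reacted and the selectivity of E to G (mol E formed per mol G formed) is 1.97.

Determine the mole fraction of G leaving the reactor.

0.217

Conversion of A: A consumed = 0.795 × 86.3 = 68.61 mol/s = 1ξ₁ + 1ξ₂.
Selectivity: 1ξ₁ / (2ξ₂) = 1.97 → ξ₁ = 3.94 ξ₂.
Substitute: (1·3.94 + 1) ξ₂ = 68.61 → ξ₂ = 13.89 mol/s, ξ₁ = 54.72 mol/s.
Outlet amounts (n = n₀ + Σ ν·ξ):
  A: 86.3 − 1(54.72) − 1(13.89) = 17.69
  E: 0 + 1(54.72) = 54.72
  G: 0 + 2(13.89) = 27.78
  D: 0 + 2(13.89) = 27.78
Total out = 128 mol/s; y_G = 27.78 / 128 = 0.2171.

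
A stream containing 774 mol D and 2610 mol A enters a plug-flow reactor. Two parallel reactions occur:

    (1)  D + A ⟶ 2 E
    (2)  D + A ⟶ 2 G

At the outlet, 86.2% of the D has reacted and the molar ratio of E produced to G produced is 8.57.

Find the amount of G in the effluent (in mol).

Conversion of D: D consumed = 0.862 × 774 = 667.2 mol = 1ξ₁ + 1ξ₂.
Selectivity: 2ξ₁ / (2ξ₂) = 8.57 → ξ₁ = 8.57 ξ₂.
Substitute: (1·8.57 + 1) ξ₂ = 667.2 → ξ₂ = 69.72 mol, ξ₁ = 597.5 mol.
Outlet amounts (n = n₀ + Σ ν·ξ):
  D: 774 − 1(597.5) − 1(69.72) = 106.8
  A: 2610 − 1(597.5) − 1(69.72) = 1943
  E: 0 + 2(597.5) = 1195
  G: 0 + 2(69.72) = 139.4

139 mol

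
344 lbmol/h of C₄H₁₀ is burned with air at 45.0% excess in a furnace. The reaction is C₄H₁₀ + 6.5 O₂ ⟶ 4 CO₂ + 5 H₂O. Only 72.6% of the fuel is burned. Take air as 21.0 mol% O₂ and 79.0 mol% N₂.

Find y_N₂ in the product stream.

Stoichiometric O₂ = 6.5 × 344 = 2236 lbmol/h; O₂ fed = 2236 × 1.450 = 3242 lbmol/h.
N₂ fed = 3242 × 79/21 = 12200 lbmol/h.
Fuel reacted = 0.726 × 344 → ξ = 249.7 lbmol/h.
Outlet (n = n₀ + ν ξ):
  C₄H₁₀: 344 − 1(249.7) = 94.26
  O₂: 3242 − 6.5(249.7) = 1619
  N₂: 12200 (inert)
  CO₂: 0 + 4(249.7) = 999
  H₂O: 0 + 5(249.7) = 1249
Total out = 16160 lbmol/h; y_N₂ = 12200 / 16160 = 0.7549.

0.755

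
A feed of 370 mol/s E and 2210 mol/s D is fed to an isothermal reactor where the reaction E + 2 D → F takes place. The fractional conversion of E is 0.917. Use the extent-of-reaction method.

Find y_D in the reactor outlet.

E reacted = 0.917 × 370 = 339.3 mol/s; ν_E = −1, so ξ = 339.3/1 = 339.3 mol/s.
Outlet amounts (n = n₀ + ν ξ):
  E: 370 − 1(339.3) = 30.71
  D: 2210 − 2(339.3) = 1531
  F: 0 + 1(339.3) = 339.3
Total out = 1901 mol/s; y_D = 1531 / 1901 = 0.8054.

0.805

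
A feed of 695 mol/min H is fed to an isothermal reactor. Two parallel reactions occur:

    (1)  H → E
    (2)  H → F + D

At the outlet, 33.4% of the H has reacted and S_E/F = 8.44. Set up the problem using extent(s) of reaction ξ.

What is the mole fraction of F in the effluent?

0.0342

Conversion of H: H consumed = 0.334 × 695 = 232.1 mol/min = 1ξ₁ + 1ξ₂.
Selectivity: 1ξ₁ / (1ξ₂) = 8.44 → ξ₁ = 8.44 ξ₂.
Substitute: (1·8.44 + 1) ξ₂ = 232.1 → ξ₂ = 24.59 mol/min, ξ₁ = 207.5 mol/min.
Outlet amounts (n = n₀ + Σ ν·ξ):
  H: 695 − 1(207.5) − 1(24.59) = 462.9
  E: 0 + 1(207.5) = 207.5
  F: 0 + 1(24.59) = 24.59
  D: 0 + 1(24.59) = 24.59
Total out = 719.6 mol/min; y_F = 24.59 / 719.6 = 0.03417.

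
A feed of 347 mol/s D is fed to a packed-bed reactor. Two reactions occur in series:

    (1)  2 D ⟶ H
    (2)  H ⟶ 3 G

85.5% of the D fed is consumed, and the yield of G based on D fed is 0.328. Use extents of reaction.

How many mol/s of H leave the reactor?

Conversion of D: D consumed = 2ξ₁ = 0.855 × 347 → ξ₁ = 148.3 mol/s.
Yield of G: 3ξ₂ / 347 = 0.328 → ξ₂ = 37.94 mol/s.
Outlet amounts (n = n₀ + Σ ν·ξ):
  D: 347 − 2(148.3) = 50.31
  H: 0 + 1(148.3) − 1(37.94) = 110.4
  G: 0 + 3(37.94) = 113.8

110 mol/s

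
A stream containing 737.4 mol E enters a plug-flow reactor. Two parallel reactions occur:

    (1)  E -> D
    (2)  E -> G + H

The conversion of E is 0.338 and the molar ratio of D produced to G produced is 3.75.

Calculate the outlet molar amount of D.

Conversion of E: E consumed = 0.338 × 737.4 = 249.2 mol = 1ξ₁ + 1ξ₂.
Selectivity: 1ξ₁ / (1ξ₂) = 3.75 → ξ₁ = 3.75 ξ₂.
Substitute: (1·3.75 + 1) ξ₂ = 249.2 → ξ₂ = 52.47 mol, ξ₁ = 196.8 mol.
Outlet amounts (n = n₀ + Σ ν·ξ):
  E: 737.4 − 1(196.8) − 1(52.47) = 488.2
  D: 0 + 1(196.8) = 196.8
  G: 0 + 1(52.47) = 52.47
  H: 0 + 1(52.47) = 52.47

197 mol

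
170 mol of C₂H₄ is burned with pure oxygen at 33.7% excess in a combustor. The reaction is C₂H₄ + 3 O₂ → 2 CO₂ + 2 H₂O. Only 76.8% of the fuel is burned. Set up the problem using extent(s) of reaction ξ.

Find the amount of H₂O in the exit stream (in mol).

261 mol

Stoichiometric O₂ = 3 × 170 = 510 mol; O₂ fed = 510 × 1.337 = 681.9 mol.
Fuel reacted = 0.768 × 170 → ξ = 130.6 mol.
Outlet (n = n₀ + ν ξ):
  C₂H₄: 170 − 1(130.6) = 39.44
  O₂: 681.9 − 3(130.6) = 290.2
  CO₂: 0 + 2(130.6) = 261.1
  H₂O: 0 + 2(130.6) = 261.1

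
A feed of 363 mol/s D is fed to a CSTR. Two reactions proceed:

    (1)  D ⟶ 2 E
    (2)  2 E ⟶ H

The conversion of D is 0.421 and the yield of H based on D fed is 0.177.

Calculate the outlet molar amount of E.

177 mol/s

Conversion of D: D consumed = 1ξ₁ = 0.421 × 363 → ξ₁ = 152.8 mol/s.
Yield of H: 1ξ₂ / 363 = 0.177 → ξ₂ = 64.25 mol/s.
Outlet amounts (n = n₀ + Σ ν·ξ):
  D: 363 − 1(152.8) = 210.2
  E: 0 + 2(152.8) − 2(64.25) = 177.1
  H: 0 + 1(64.25) = 64.25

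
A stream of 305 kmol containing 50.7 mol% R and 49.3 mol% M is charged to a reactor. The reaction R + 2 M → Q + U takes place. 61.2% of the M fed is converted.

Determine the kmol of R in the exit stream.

M reacted = 0.612 × 150.4 = 92.02 kmol; ν_M = −2, so ξ = 92.02/2 = 46.01 kmol.
Outlet amounts (n = n₀ + ν ξ):
  R: 154.6 − 1(46.01) = 108.6
  M: 150.4 − 2(46.01) = 58.34
  Q: 0 + 1(46.01) = 46.01
  U: 0 + 1(46.01) = 46.01

109 kmol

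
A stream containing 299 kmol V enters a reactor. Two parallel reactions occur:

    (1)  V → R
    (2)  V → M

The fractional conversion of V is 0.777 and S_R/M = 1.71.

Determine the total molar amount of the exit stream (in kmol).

299 kmol

Conversion of V: V consumed = 0.777 × 299 = 232.3 kmol = 1ξ₁ + 1ξ₂.
Selectivity: 1ξ₁ / (1ξ₂) = 1.71 → ξ₁ = 1.71 ξ₂.
Substitute: (1·1.71 + 1) ξ₂ = 232.3 → ξ₂ = 85.73 kmol, ξ₁ = 146.6 kmol.
Outlet amounts (n = n₀ + Σ ν·ξ):
  V: 299 − 1(146.6) − 1(85.73) = 66.68
  R: 0 + 1(146.6) = 146.6
  M: 0 + 1(85.73) = 85.73
Total out = 66.68 + 146.6 + 85.73 = 299 kmol.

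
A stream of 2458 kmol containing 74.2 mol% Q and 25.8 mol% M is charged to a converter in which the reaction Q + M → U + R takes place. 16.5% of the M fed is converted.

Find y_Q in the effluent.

0.699

M reacted = 0.165 × 634.2 = 104.6 kmol; ν_M = −1, so ξ = 104.6/1 = 104.6 kmol.
Outlet amounts (n = n₀ + ν ξ):
  Q: 1824 − 1(104.6) = 1719
  M: 634.2 − 1(104.6) = 529.5
  U: 0 + 1(104.6) = 104.6
  R: 0 + 1(104.6) = 104.6
Total out = 2458 kmol; y_Q = 1719 / 2458 = 0.6994.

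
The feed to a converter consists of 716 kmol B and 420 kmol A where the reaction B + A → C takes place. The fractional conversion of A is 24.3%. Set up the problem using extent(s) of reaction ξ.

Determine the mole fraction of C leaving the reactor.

A reacted = 0.243 × 420 = 102.1 kmol; ν_A = −1, so ξ = 102.1/1 = 102.1 kmol.
Outlet amounts (n = n₀ + ν ξ):
  B: 716 − 1(102.1) = 613.9
  A: 420 − 1(102.1) = 317.9
  C: 0 + 1(102.1) = 102.1
Total out = 1034 kmol; y_C = 102.1 / 1034 = 0.09871.

0.0987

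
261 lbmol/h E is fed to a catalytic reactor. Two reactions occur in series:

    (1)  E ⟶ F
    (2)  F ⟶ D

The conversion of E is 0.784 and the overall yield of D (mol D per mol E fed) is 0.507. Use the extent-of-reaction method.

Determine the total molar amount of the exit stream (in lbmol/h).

Conversion of E: E consumed = 1ξ₁ = 0.784 × 261 → ξ₁ = 204.6 lbmol/h.
Yield of D: 1ξ₂ / 261 = 0.507 → ξ₂ = 132.3 lbmol/h.
Outlet amounts (n = n₀ + Σ ν·ξ):
  E: 261 − 1(204.6) = 56.38
  F: 0 + 1(204.6) − 1(132.3) = 72.3
  D: 0 + 1(132.3) = 132.3
Total out = 56.38 + 72.3 + 132.3 = 261 lbmol/h.

261 lbmol/h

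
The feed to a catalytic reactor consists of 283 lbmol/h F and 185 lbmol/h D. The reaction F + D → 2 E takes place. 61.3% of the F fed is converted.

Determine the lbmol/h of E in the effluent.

347 lbmol/h

F reacted = 0.613 × 283 = 173.5 lbmol/h; ν_F = −1, so ξ = 173.5/1 = 173.5 lbmol/h.
Outlet amounts (n = n₀ + ν ξ):
  F: 283 − 1(173.5) = 109.5
  D: 185 − 1(173.5) = 11.52
  E: 0 + 2(173.5) = 347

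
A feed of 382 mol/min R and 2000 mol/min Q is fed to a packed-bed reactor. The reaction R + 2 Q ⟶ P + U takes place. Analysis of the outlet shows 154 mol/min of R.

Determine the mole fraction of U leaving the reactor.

For R: n = n₀ − 1ξ → 154 = 382 − 1ξ, giving ξ = 228 mol/min.
Outlet amounts (n = n₀ + ν ξ):
  R: 382 − 1(228) = 154
  Q: 2000 − 2(228) = 1544
  P: 0 + 1(228) = 228
  U: 0 + 1(228) = 228
Total out = 2154 mol/min; y_U = 228 / 2154 = 0.1058.

0.106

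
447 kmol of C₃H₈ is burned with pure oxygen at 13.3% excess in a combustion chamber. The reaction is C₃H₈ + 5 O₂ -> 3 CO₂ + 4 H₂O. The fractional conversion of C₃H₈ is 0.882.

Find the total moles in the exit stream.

Stoichiometric O₂ = 5 × 447 = 2235 kmol; O₂ fed = 2235 × 1.133 = 2532 kmol.
Fuel reacted = 0.882 × 447 → ξ = 394.3 kmol.
Outlet (n = n₀ + ν ξ):
  C₃H₈: 447 − 1(394.3) = 52.75
  O₂: 2532 − 5(394.3) = 561
  CO₂: 0 + 3(394.3) = 1183
  H₂O: 0 + 4(394.3) = 1577
Total out = 52.75 + 561 + 1183 + 1577 = 3374 kmol.

3370 kmol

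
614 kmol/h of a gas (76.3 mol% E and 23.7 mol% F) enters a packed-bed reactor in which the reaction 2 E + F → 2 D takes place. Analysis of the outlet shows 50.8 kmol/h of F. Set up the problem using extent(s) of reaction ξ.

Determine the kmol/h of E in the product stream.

279 kmol/h

For F: n = n₀ − 1ξ → 50.8 = 145.5 − 1ξ, giving ξ = 94.72 kmol/h.
Outlet amounts (n = n₀ + ν ξ):
  E: 468.5 − 2(94.72) = 279
  F: 145.5 − 1(94.72) = 50.8
  D: 0 + 2(94.72) = 189.4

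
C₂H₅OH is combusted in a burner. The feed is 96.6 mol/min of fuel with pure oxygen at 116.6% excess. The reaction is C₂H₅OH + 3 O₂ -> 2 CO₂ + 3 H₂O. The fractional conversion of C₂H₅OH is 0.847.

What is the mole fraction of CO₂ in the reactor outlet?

Stoichiometric O₂ = 3 × 96.6 = 289.8 mol/min; O₂ fed = 289.8 × 2.166 = 627.7 mol/min.
Fuel reacted = 0.847 × 96.6 → ξ = 81.82 mol/min.
Outlet (n = n₀ + ν ξ):
  C₂H₅OH: 96.6 − 1(81.82) = 14.78
  O₂: 627.7 − 3(81.82) = 382.2
  CO₂: 0 + 2(81.82) = 163.6
  H₂O: 0 + 3(81.82) = 245.5
Total out = 806.1 mol/min; y_CO₂ = 163.6 / 806.1 = 0.203.

0.203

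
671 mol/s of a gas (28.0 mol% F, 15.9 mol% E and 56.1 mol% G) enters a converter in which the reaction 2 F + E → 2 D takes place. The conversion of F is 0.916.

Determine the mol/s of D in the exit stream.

172 mol/s

F reacted = 0.916 × 187.9 = 172.1 mol/s; ν_F = −2, so ξ = 172.1/2 = 86.05 mol/s.
Outlet amounts (n = n₀ + ν ξ):
  F: 187.9 − 2(86.05) = 15.78
  E: 106.7 − 1(86.05) = 20.64
  D: 0 + 2(86.05) = 172.1
  G: 376.4 (inert)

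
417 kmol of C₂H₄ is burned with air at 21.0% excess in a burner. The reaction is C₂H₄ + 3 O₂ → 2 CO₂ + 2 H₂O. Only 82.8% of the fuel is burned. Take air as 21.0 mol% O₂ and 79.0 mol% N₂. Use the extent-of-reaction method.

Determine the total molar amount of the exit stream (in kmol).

Stoichiometric O₂ = 3 × 417 = 1251 kmol; O₂ fed = 1251 × 1.210 = 1514 kmol.
N₂ fed = 1514 × 79/21 = 5694 kmol.
Fuel reacted = 0.828 × 417 → ξ = 345.3 kmol.
Outlet (n = n₀ + ν ξ):
  C₂H₄: 417 − 1(345.3) = 71.72
  O₂: 1514 − 3(345.3) = 477.9
  N₂: 5694 (inert)
  CO₂: 0 + 2(345.3) = 690.6
  H₂O: 0 + 2(345.3) = 690.6
Total out = 71.72 + 477.9 + 5694 + 690.6 + 690.6 = 7625 kmol.

7630 kmol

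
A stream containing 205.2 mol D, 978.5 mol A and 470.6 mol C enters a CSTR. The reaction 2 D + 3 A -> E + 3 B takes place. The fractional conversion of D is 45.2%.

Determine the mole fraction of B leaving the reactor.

D reacted = 0.452 × 205.2 = 92.75 mol; ν_D = −2, so ξ = 92.75/2 = 46.38 mol.
Outlet amounts (n = n₀ + ν ξ):
  D: 205.2 − 2(46.38) = 112.4
  A: 978.5 − 3(46.38) = 839.4
  E: 0 + 1(46.38) = 46.38
  B: 0 + 3(46.38) = 139.1
  C: 470.6 (inert)
Total out = 1608 mol; y_B = 139.1 / 1608 = 0.08652.

0.0865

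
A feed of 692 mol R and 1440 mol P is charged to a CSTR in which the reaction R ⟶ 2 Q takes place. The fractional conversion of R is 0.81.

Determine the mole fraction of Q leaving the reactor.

R reacted = 0.81 × 692 = 560.5 mol; ν_R = −1, so ξ = 560.5/1 = 560.5 mol.
Outlet amounts (n = n₀ + ν ξ):
  R: 692 − 1(560.5) = 131.5
  Q: 0 + 2(560.5) = 1121
  P: 1440 (inert)
Total out = 2693 mol; y_Q = 1121 / 2693 = 0.4164.

0.416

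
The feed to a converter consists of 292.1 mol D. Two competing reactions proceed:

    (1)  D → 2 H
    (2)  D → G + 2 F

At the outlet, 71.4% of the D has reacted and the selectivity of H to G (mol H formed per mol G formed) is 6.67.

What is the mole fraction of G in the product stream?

0.0877

Conversion of D: D consumed = 0.714 × 292.1 = 208.6 mol = 1ξ₁ + 1ξ₂.
Selectivity: 2ξ₁ / (1ξ₂) = 6.67 → ξ₁ = 3.335 ξ₂.
Substitute: (1·3.335 + 1) ξ₂ = 208.6 → ξ₂ = 48.11 mol, ξ₁ = 160.4 mol.
Outlet amounts (n = n₀ + Σ ν·ξ):
  D: 292.1 − 1(160.4) − 1(48.11) = 83.54
  H: 0 + 2(160.4) = 320.9
  G: 0 + 1(48.11) = 48.11
  F: 0 + 2(48.11) = 96.22
Total out = 548.8 mol; y_G = 48.11 / 548.8 = 0.08767.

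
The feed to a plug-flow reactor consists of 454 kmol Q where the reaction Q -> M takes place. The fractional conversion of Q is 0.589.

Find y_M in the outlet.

0.589

Q reacted = 0.589 × 454 = 267.4 kmol; ν_Q = −1, so ξ = 267.4/1 = 267.4 kmol.
Outlet amounts (n = n₀ + ν ξ):
  Q: 454 − 1(267.4) = 186.6
  M: 0 + 1(267.4) = 267.4
Total out = 454 kmol; y_M = 267.4 / 454 = 0.589.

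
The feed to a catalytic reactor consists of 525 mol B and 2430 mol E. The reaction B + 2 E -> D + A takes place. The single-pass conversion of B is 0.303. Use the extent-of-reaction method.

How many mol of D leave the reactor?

159 mol

B reacted = 0.303 × 525 = 159.1 mol; ν_B = −1, so ξ = 159.1/1 = 159.1 mol.
Outlet amounts (n = n₀ + ν ξ):
  B: 525 − 1(159.1) = 365.9
  E: 2430 − 2(159.1) = 2112
  D: 0 + 1(159.1) = 159.1
  A: 0 + 1(159.1) = 159.1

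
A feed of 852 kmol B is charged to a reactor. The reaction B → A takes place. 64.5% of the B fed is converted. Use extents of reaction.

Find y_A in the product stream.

B reacted = 0.645 × 852 = 549.5 kmol; ν_B = −1, so ξ = 549.5/1 = 549.5 kmol.
Outlet amounts (n = n₀ + ν ξ):
  B: 852 − 1(549.5) = 302.5
  A: 0 + 1(549.5) = 549.5
Total out = 852 kmol; y_A = 549.5 / 852 = 0.645.

0.645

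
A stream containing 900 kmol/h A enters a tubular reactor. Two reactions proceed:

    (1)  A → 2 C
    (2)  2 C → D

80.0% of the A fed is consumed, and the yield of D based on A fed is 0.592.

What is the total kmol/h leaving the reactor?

1090 kmol/h

Conversion of A: A consumed = 1ξ₁ = 0.8 × 900 → ξ₁ = 720 kmol/h.
Yield of D: 1ξ₂ / 900 = 0.592 → ξ₂ = 532.8 kmol/h.
Outlet amounts (n = n₀ + Σ ν·ξ):
  A: 900 − 1(720) = 180
  C: 0 + 2(720) − 2(532.8) = 374.4
  D: 0 + 1(532.8) = 532.8
Total out = 180 + 374.4 + 532.8 = 1087 kmol/h.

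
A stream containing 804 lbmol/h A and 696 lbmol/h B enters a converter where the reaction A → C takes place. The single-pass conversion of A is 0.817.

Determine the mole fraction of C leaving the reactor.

A reacted = 0.817 × 804 = 656.9 lbmol/h; ν_A = −1, so ξ = 656.9/1 = 656.9 lbmol/h.
Outlet amounts (n = n₀ + ν ξ):
  A: 804 − 1(656.9) = 147.1
  C: 0 + 1(656.9) = 656.9
  B: 696 (inert)
Total out = 1500 lbmol/h; y_C = 656.9 / 1500 = 0.4379.

0.438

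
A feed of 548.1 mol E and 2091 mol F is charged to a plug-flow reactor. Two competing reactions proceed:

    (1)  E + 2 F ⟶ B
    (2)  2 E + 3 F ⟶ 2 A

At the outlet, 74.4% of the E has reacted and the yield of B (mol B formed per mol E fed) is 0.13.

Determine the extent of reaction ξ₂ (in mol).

ξ₂ = 168 mol

Yield of B: 1ξ₁ / 548.1 = 0.13 → ξ₁ = 71.25 mol.
Conversion of E: 1ξ₁ + 2ξ₂ = 0.744 × 548.1 = 407.8 → ξ₂ = 168.3 mol.
Outlet amounts (n = n₀ + Σ ν·ξ):
  E: 548.1 − 1(71.25) − 2(168.3) = 140.3
  F: 2091 − 2(71.25) − 3(168.3) = 1444
  B: 0 + 1(71.25) = 71.25
  A: 0 + 2(168.3) = 336.5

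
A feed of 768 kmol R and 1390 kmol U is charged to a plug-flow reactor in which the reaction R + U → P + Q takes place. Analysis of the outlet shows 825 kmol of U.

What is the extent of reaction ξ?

ξ = 565 kmol

For U: n = n₀ − 1ξ → 825 = 1390 − 1ξ, giving ξ = 565 kmol.
Outlet amounts (n = n₀ + ν ξ):
  R: 768 − 1(565) = 203
  U: 1390 − 1(565) = 825
  P: 0 + 1(565) = 565
  Q: 0 + 1(565) = 565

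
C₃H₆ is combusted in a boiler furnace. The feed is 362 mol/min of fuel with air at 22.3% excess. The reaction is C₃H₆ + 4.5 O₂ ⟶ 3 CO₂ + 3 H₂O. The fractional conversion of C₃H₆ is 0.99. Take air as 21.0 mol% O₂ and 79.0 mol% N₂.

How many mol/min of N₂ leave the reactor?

7490 mol/min

Stoichiometric O₂ = 4.5 × 362 = 1629 mol/min; O₂ fed = 1629 × 1.223 = 1992 mol/min.
N₂ fed = 1992 × 79/21 = 7495 mol/min.
Fuel reacted = 0.99 × 362 → ξ = 358.4 mol/min.
Outlet (n = n₀ + ν ξ):
  C₃H₆: 362 − 1(358.4) = 3.62
  O₂: 1992 − 4.5(358.4) = 379.6
  N₂: 7495 (inert)
  CO₂: 0 + 3(358.4) = 1075
  H₂O: 0 + 3(358.4) = 1075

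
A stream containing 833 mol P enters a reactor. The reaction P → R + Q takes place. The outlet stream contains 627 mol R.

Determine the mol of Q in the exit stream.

For R: n = n₀ + 1ξ → 627 = 0 + 1ξ, giving ξ = 627 mol.
Outlet amounts (n = n₀ + ν ξ):
  P: 833 − 1(627) = 206
  R: 0 + 1(627) = 627
  Q: 0 + 1(627) = 627

627 mol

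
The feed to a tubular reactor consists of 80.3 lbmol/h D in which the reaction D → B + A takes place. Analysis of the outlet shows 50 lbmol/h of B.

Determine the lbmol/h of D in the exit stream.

30.3 lbmol/h

For B: n = n₀ + 1ξ → 50 = 0 + 1ξ, giving ξ = 50 lbmol/h.
Outlet amounts (n = n₀ + ν ξ):
  D: 80.3 − 1(50) = 30.3
  B: 0 + 1(50) = 50
  A: 0 + 1(50) = 50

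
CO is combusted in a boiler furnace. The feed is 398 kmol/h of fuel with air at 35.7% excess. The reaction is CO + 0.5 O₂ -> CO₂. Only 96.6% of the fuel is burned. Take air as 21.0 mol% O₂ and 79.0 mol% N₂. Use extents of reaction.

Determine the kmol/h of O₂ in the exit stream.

Stoichiometric O₂ = 0.5 × 398 = 199 kmol/h; O₂ fed = 199 × 1.357 = 270 kmol/h.
N₂ fed = 270 × 79/21 = 1016 kmol/h.
Fuel reacted = 0.966 × 398 → ξ = 384.5 kmol/h.
Outlet (n = n₀ + ν ξ):
  CO: 398 − 1(384.5) = 13.53
  O₂: 270 − 0.5(384.5) = 77.81
  N₂: 1016 (inert)
  CO₂: 0 + 1(384.5) = 384.5

77.8 kmol/h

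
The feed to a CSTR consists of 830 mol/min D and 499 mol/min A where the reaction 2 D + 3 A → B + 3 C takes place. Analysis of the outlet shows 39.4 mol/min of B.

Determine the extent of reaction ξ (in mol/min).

ξ = 39.4 mol/min

For B: n = n₀ + 1ξ → 39.4 = 0 + 1ξ, giving ξ = 39.4 mol/min.
Outlet amounts (n = n₀ + ν ξ):
  D: 830 − 2(39.4) = 751.2
  A: 499 − 3(39.4) = 380.8
  B: 0 + 1(39.4) = 39.4
  C: 0 + 3(39.4) = 118.2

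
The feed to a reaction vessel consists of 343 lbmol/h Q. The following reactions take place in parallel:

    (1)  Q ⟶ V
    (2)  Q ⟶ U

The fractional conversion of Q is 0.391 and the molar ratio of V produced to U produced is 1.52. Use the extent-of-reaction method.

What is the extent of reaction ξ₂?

ξ₂ = 53.2 lbmol/h

Conversion of Q: Q consumed = 0.391 × 343 = 134.1 lbmol/h = 1ξ₁ + 1ξ₂.
Selectivity: 1ξ₁ / (1ξ₂) = 1.52 → ξ₁ = 1.52 ξ₂.
Substitute: (1·1.52 + 1) ξ₂ = 134.1 → ξ₂ = 53.22 lbmol/h, ξ₁ = 80.89 lbmol/h.
Outlet amounts (n = n₀ + Σ ν·ξ):
  Q: 343 − 1(80.89) − 1(53.22) = 208.9
  V: 0 + 1(80.89) = 80.89
  U: 0 + 1(53.22) = 53.22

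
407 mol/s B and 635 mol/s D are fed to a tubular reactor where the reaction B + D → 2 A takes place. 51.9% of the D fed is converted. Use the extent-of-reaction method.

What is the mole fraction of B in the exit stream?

0.0743

D reacted = 0.519 × 635 = 329.6 mol/s; ν_D = −1, so ξ = 329.6/1 = 329.6 mol/s.
Outlet amounts (n = n₀ + ν ξ):
  B: 407 − 1(329.6) = 77.44
  D: 635 − 1(329.6) = 305.4
  A: 0 + 2(329.6) = 659.1
Total out = 1042 mol/s; y_B = 77.44 / 1042 = 0.07431.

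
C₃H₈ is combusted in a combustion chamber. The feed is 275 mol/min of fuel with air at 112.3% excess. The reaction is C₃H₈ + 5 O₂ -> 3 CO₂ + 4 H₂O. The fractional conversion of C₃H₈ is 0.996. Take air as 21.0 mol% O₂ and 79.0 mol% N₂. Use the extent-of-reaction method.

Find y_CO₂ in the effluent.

0.0569

Stoichiometric O₂ = 5 × 275 = 1375 mol/min; O₂ fed = 1375 × 2.123 = 2919 mol/min.
N₂ fed = 2919 × 79/21 = 10980 mol/min.
Fuel reacted = 0.996 × 275 → ξ = 273.9 mol/min.
Outlet (n = n₀ + ν ξ):
  C₃H₈: 275 − 1(273.9) = 1.1
  O₂: 2919 − 5(273.9) = 1550
  N₂: 10980 (inert)
  CO₂: 0 + 3(273.9) = 821.7
  H₂O: 0 + 4(273.9) = 1096
Total out = 14450 mol/min; y_CO₂ = 821.7 / 14450 = 0.05687.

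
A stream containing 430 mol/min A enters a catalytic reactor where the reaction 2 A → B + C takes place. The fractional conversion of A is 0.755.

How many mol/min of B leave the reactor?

A reacted = 0.755 × 430 = 324.6 mol/min; ν_A = −2, so ξ = 324.6/2 = 162.3 mol/min.
Outlet amounts (n = n₀ + ν ξ):
  A: 430 − 2(162.3) = 105.4
  B: 0 + 1(162.3) = 162.3
  C: 0 + 1(162.3) = 162.3

162 mol/min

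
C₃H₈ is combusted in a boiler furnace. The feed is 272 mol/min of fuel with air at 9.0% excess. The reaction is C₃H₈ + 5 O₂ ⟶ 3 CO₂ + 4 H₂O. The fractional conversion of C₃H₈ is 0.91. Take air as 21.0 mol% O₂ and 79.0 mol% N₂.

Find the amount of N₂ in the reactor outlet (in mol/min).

Stoichiometric O₂ = 5 × 272 = 1360 mol/min; O₂ fed = 1360 × 1.090 = 1482 mol/min.
N₂ fed = 1482 × 79/21 = 5577 mol/min.
Fuel reacted = 0.91 × 272 → ξ = 247.5 mol/min.
Outlet (n = n₀ + ν ξ):
  C₃H₈: 272 − 1(247.5) = 24.48
  O₂: 1482 − 5(247.5) = 244.8
  N₂: 5577 (inert)
  CO₂: 0 + 3(247.5) = 742.6
  H₂O: 0 + 4(247.5) = 990.1

5580 mol/min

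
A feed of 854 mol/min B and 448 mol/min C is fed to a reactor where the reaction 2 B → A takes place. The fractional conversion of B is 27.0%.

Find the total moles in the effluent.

1190 mol/min

B reacted = 0.27 × 854 = 230.6 mol/min; ν_B = −2, so ξ = 230.6/2 = 115.3 mol/min.
Outlet amounts (n = n₀ + ν ξ):
  B: 854 − 2(115.3) = 623.4
  A: 0 + 1(115.3) = 115.3
  C: 448 (inert)
Total out = 623.4 + 115.3 + 448 = 1187 mol/min.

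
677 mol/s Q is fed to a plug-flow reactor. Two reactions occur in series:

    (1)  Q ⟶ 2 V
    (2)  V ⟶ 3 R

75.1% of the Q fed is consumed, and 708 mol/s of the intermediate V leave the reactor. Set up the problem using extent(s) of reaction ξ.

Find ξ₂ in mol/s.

ξ₂ = 309 mol/s

Conversion of Q: Q consumed = 1ξ₁ = 0.751 × 677 → ξ₁ = 508.4 mol/s.
V balance: n_V = 0 + 2ξ₁ − 1ξ₂ = 708 → ξ₂ = (2·508.4 − 708)/1 = 308.9 mol/s.
Outlet amounts (n = n₀ + Σ ν·ξ):
  Q: 677 − 1(508.4) = 168.6
  V: 0 + 2(508.4) − 1(308.9) = 708
  R: 0 + 3(308.9) = 926.6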